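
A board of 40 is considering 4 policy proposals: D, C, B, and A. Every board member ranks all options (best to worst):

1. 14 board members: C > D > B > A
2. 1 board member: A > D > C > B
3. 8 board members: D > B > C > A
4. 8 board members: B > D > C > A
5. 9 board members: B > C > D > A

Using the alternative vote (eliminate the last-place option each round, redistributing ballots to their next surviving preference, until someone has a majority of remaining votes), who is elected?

B

Round 1: D 8, C 14, B 17, A 1. Eliminate A.
Round 2: D 9, C 14, B 17. Eliminate D.
Round 3: C 15, B 25. B has a majority.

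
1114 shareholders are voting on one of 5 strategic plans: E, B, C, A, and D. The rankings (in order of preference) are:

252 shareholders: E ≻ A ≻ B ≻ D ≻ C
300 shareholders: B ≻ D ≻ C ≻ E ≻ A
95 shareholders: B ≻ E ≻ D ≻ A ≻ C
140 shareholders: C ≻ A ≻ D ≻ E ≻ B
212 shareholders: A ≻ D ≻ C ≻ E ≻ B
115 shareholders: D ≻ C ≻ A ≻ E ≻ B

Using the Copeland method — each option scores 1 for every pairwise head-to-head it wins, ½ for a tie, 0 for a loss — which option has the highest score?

A

E: beats B and A; loses to C and D → score 2.
B: beats C and D; loses to E and A → score 2.
C: beats E; loses to B, A, and D → score 1.
A: beats B, C, and D; loses to E → score 3.
D: beats E and C; loses to B and A → score 2.
A has the best pairwise record.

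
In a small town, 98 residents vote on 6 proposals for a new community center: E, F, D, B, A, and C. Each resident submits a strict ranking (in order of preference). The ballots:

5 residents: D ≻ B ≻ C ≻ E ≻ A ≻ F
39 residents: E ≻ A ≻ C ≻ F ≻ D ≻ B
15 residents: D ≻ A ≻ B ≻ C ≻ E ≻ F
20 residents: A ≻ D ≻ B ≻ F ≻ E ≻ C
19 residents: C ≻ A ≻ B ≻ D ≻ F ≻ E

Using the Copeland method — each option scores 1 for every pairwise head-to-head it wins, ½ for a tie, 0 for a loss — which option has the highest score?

E: beats F and C; loses to D, B, and A → score 2.
F: loses to E, D, B, A, and C → score 0.
D: beats E, F, and B; loses to A and C → score 3.
B: beats E and F; loses to D, A, and C → score 2.
A: beats E, F, D, B, and C → score 5.
C: beats F, D, and B; loses to E and A → score 3.
A has the best pairwise record.

A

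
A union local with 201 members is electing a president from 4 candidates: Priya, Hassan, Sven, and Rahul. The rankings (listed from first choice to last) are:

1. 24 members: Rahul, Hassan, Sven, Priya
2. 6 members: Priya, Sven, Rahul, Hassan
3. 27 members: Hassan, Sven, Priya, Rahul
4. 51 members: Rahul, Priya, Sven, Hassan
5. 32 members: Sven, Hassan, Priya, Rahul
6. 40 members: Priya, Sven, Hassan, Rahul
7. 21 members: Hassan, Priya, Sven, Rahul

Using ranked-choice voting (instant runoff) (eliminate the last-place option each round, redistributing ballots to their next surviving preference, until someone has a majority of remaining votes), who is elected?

Hassan

Round 1: Priya 46, Hassan 48, Sven 32, Rahul 75. Eliminate Sven.
Round 2: Priya 46, Hassan 80, Rahul 75. Eliminate Priya.
Round 3: Hassan 120, Rahul 81. Hassan has a majority.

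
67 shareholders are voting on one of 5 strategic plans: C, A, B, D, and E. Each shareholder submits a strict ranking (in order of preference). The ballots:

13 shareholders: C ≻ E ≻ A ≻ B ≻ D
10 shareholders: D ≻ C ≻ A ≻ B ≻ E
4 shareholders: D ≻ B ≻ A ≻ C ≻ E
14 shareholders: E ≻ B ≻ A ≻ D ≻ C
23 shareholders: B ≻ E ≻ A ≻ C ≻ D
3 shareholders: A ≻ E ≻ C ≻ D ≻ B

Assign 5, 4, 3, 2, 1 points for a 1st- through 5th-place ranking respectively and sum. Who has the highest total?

E

C: 13·5 + 10·4 + 4·2 + 14·1 + 23·2 + 3·3 = 182
A: 13·3 + 10·3 + 4·3 + 14·3 + 23·3 + 3·5 = 207
B: 13·2 + 10·2 + 4·4 + 14·4 + 23·5 + 3·1 = 236
D: 13·1 + 10·5 + 4·5 + 14·2 + 23·1 + 3·2 = 140
E: 13·4 + 10·1 + 4·1 + 14·5 + 23·4 + 3·4 = 240
E has the highest Borda score (240).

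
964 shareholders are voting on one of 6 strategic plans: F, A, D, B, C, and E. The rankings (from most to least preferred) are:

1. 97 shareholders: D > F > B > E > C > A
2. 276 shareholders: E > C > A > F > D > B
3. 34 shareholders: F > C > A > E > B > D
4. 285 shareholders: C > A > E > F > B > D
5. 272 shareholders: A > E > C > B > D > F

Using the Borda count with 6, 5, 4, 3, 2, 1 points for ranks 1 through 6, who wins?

F: 97·5 + 276·3 + 34·6 + 285·3 + 272·1 = 2644
A: 97·1 + 276·4 + 34·4 + 285·5 + 272·6 = 4394
D: 97·6 + 276·2 + 34·1 + 285·1 + 272·2 = 1997
B: 97·4 + 276·1 + 34·2 + 285·2 + 272·3 = 2118
C: 97·2 + 276·5 + 34·5 + 285·6 + 272·4 = 4542
E: 97·3 + 276·6 + 34·3 + 285·4 + 272·5 = 4549
E has the highest Borda score (4549).

E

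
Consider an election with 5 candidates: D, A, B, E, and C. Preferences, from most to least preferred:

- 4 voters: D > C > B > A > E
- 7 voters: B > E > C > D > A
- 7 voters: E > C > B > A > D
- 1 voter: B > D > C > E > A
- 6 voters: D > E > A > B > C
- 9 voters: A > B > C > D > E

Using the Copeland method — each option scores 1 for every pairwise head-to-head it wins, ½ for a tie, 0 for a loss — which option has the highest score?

B

D: beats A and E; loses to B and C → score 2.
A: loses to D, B, E, and C → score 0.
B: beats D, A, E, and C → score 4.
E: beats A and C; loses to D and B → score 2.
C: beats D and A; loses to B and E → score 2.
B has the best pairwise record.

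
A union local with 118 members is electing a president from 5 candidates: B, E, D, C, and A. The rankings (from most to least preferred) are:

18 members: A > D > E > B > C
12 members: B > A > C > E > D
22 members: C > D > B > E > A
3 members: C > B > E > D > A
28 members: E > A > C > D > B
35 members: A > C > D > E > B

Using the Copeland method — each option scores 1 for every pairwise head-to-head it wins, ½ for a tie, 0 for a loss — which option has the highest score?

B: loses to E, D, C, and A → score 0.
E: beats B; loses to D, C, and A → score 1.
D: beats B and E; loses to C and A → score 2.
C: beats B, E, and D; loses to A → score 3.
A: beats B, E, D, and C → score 4.
A has the best pairwise record.

A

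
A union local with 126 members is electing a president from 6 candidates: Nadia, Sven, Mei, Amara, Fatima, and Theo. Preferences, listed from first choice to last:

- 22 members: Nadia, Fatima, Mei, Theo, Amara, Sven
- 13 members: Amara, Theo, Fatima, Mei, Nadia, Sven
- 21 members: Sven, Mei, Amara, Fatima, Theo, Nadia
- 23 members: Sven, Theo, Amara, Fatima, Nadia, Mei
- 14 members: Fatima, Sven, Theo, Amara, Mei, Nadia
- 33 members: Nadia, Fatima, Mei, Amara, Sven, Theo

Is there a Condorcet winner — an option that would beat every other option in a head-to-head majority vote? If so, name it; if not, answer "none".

Fatima

Fatima vs Nadia: 71–55 for Fatima.
Fatima vs Sven: 82–44 for Fatima.
Fatima vs Mei: 105–21 for Fatima.
Fatima vs Amara: 69–57 for Fatima.
Fatima vs Theo: 90–36 for Fatima.
Fatima beats every other option head-to-head.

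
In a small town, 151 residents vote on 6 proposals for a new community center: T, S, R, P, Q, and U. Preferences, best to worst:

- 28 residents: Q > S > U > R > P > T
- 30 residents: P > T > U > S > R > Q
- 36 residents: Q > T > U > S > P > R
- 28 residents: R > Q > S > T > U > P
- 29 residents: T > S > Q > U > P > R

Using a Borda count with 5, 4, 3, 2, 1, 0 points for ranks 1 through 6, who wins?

T: 28·0 + 30·4 + 36·4 + 28·2 + 29·5 = 465
S: 28·4 + 30·2 + 36·2 + 28·3 + 29·4 = 444
R: 28·2 + 30·1 + 36·0 + 28·5 + 29·0 = 226
P: 28·1 + 30·5 + 36·1 + 28·0 + 29·1 = 243
Q: 28·5 + 30·0 + 36·5 + 28·4 + 29·3 = 519
U: 28·3 + 30·3 + 36·3 + 28·1 + 29·2 = 368
Q has the highest Borda score (519).

Q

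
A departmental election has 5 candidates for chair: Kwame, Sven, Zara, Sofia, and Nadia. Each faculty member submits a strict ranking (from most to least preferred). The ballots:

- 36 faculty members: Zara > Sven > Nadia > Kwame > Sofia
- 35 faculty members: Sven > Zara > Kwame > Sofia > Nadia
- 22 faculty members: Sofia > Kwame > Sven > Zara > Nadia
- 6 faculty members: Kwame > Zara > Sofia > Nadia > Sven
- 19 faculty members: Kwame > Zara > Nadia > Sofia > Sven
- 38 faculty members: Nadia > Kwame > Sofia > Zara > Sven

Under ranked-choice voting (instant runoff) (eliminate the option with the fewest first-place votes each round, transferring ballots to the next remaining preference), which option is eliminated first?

Round 1: Kwame 25, Sven 35, Zara 36, Sofia 22, Nadia 38. Eliminate Sofia.

Sofia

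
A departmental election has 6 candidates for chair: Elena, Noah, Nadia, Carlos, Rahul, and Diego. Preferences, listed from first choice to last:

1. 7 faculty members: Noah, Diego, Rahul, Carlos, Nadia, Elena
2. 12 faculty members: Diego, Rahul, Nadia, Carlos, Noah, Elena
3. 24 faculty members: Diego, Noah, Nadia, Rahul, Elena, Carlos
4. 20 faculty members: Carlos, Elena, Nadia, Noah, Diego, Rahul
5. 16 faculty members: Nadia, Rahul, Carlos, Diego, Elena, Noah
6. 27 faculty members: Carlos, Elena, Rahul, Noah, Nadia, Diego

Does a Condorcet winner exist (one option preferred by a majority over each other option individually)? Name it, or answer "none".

none

Checking pairwise contests:
Nadia beats Elena 59–47.
Elena beats Noah 63–43.
Noah beats Nadia 58–48.
Rahul beats Carlos 59–47.
Nadia beats Rahul 60–46.
Noah beats Diego 54–52.
Every option loses at least one head-to-head, so there is no Condorcet winner.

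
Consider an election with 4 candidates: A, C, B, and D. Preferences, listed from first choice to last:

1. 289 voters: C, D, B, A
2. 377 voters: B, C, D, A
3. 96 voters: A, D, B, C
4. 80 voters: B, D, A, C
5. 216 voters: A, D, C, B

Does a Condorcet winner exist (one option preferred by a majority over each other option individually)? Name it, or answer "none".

none

Checking pairwise contests:
C beats A 666–392.
B beats C 553–505.
D beats B 601–457.
C beats D 666–392.
Every option loses at least one head-to-head, so there is no Condorcet winner.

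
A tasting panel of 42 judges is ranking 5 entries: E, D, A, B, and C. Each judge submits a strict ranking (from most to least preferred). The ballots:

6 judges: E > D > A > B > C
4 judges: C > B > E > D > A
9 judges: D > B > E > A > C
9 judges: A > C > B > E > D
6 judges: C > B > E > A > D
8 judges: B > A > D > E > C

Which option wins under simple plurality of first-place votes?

First-place votes: E 6, D 9, A 9, B 8, C 10.
C has the most first-place votes.

C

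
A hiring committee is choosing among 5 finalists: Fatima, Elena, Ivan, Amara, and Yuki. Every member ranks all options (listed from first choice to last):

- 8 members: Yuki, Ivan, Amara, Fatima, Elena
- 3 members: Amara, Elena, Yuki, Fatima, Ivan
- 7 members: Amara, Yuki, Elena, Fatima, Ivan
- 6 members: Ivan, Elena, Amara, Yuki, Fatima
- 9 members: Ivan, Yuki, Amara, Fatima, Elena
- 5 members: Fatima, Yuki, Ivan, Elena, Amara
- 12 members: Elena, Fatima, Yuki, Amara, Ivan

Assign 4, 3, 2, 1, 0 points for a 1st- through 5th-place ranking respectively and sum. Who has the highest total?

Yuki

Fatima: 8·1 + 3·1 + 7·1 + 6·0 + 9·1 + 5·4 + 12·3 = 83
Elena: 8·0 + 3·3 + 7·2 + 6·3 + 9·0 + 5·1 + 12·4 = 94
Ivan: 8·3 + 3·0 + 7·0 + 6·4 + 9·4 + 5·2 + 12·0 = 94
Amara: 8·2 + 3·4 + 7·4 + 6·2 + 9·2 + 5·0 + 12·1 = 98
Yuki: 8·4 + 3·2 + 7·3 + 6·1 + 9·3 + 5·3 + 12·2 = 131
Yuki has the highest Borda score (131).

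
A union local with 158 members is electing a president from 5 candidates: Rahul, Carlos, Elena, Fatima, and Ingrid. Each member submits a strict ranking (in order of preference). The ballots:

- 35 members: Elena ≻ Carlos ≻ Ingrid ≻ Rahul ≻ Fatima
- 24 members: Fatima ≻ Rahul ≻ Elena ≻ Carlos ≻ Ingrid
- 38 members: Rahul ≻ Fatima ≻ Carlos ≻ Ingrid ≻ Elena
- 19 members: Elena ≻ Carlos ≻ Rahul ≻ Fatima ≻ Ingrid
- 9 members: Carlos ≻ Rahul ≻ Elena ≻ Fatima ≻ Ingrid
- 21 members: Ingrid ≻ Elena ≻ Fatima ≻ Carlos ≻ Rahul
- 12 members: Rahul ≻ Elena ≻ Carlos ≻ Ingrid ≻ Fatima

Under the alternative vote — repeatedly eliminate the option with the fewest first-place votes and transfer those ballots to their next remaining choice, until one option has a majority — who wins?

Rahul

Round 1: Rahul 50, Carlos 9, Elena 54, Fatima 24, Ingrid 21. Eliminate Carlos.
Round 2: Rahul 59, Elena 54, Fatima 24, Ingrid 21. Eliminate Ingrid.
Round 3: Rahul 59, Elena 75, Fatima 24. Eliminate Fatima.
Round 4: Rahul 83, Elena 75. Rahul has a majority.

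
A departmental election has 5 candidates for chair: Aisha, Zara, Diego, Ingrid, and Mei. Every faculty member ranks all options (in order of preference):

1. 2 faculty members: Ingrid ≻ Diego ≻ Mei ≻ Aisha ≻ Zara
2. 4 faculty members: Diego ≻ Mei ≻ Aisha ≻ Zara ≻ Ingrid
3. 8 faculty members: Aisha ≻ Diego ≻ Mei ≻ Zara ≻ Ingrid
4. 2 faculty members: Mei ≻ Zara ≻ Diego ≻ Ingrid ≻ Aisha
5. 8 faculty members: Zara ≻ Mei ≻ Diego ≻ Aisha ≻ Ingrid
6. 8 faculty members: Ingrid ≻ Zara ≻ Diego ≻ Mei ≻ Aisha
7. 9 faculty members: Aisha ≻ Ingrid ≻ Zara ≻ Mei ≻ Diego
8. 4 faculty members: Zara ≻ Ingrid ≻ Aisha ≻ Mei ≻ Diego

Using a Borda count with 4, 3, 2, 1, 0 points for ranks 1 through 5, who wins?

Aisha: 2·1 + 4·2 + 8·4 + 2·0 + 8·1 + 8·0 + 9·4 + 4·2 = 94
Zara: 2·0 + 4·1 + 8·1 + 2·3 + 8·4 + 8·3 + 9·2 + 4·4 = 108
Diego: 2·3 + 4·4 + 8·3 + 2·2 + 8·2 + 8·2 + 9·0 + 4·0 = 82
Ingrid: 2·4 + 4·0 + 8·0 + 2·1 + 8·0 + 8·4 + 9·3 + 4·3 = 81
Mei: 2·2 + 4·3 + 8·2 + 2·4 + 8·3 + 8·1 + 9·1 + 4·1 = 85
Zara has the highest Borda score (108).

Zara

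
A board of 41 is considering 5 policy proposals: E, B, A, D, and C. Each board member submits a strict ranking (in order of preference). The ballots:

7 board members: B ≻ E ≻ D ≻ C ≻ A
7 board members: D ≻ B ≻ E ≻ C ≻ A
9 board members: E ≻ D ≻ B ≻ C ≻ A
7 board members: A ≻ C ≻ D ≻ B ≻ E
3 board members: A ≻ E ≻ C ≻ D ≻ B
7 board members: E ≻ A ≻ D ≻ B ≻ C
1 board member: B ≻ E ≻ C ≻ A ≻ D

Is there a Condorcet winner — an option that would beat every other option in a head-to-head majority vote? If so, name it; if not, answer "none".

Checking pairwise contests:
B beats E 22–19.
D beats B 33–8.
E beats A 31–10.
E beats D 27–14.
E beats C 34–7.
Every option loses at least one head-to-head, so there is no Condorcet winner.

none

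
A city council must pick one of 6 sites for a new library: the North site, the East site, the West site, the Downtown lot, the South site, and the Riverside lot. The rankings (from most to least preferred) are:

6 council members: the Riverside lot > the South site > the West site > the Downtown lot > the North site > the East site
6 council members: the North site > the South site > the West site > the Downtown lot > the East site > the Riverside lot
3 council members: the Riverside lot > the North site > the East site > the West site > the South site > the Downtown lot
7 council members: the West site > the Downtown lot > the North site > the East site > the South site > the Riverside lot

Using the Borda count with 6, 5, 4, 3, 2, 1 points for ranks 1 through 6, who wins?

the West site

the North site: 6·2 + 6·6 + 3·5 + 7·4 = 91
the East site: 6·1 + 6·2 + 3·4 + 7·3 = 51
the West site: 6·4 + 6·4 + 3·3 + 7·6 = 99
the Downtown lot: 6·3 + 6·3 + 3·1 + 7·5 = 74
the South site: 6·5 + 6·5 + 3·2 + 7·2 = 80
the Riverside lot: 6·6 + 6·1 + 3·6 + 7·1 = 67
the West site has the highest Borda score (99).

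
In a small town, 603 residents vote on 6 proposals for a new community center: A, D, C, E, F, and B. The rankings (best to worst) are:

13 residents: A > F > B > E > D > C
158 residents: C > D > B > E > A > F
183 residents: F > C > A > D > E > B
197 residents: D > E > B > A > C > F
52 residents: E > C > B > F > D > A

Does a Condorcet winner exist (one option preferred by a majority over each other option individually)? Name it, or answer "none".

C vs A: 393–210 for C.
C vs D: 393–210 for C.
C vs E: 341–262 for C.
C vs F: 407–196 for C.
C vs B: 393–210 for C.
C beats every other option head-to-head.

C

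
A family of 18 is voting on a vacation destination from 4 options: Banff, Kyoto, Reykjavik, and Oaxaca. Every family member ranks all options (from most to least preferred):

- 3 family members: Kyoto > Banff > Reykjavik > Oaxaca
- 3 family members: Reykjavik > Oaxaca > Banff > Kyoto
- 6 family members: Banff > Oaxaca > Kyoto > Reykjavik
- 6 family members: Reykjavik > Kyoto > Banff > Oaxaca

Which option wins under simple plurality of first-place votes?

Reykjavik

First-place votes: Banff 6, Kyoto 3, Reykjavik 9, Oaxaca 0.
Reykjavik has the most first-place votes.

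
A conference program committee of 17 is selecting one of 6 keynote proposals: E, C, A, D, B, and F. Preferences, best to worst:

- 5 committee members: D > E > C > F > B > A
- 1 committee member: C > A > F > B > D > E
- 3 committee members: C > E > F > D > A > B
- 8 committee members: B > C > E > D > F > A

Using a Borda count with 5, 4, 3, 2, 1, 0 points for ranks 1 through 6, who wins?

E: 5·4 + 1·0 + 3·4 + 8·3 = 56
C: 5·3 + 1·5 + 3·5 + 8·4 = 67
A: 5·0 + 1·4 + 3·1 + 8·0 = 7
D: 5·5 + 1·1 + 3·2 + 8·2 = 48
B: 5·1 + 1·2 + 3·0 + 8·5 = 47
F: 5·2 + 1·3 + 3·3 + 8·1 = 30
C has the highest Borda score (67).

C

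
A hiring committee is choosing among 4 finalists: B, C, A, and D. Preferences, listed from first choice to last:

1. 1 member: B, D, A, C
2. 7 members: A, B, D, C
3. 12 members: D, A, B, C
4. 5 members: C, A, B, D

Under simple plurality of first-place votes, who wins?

First-place votes: B 1, C 5, A 7, D 12.
D has the most first-place votes.

D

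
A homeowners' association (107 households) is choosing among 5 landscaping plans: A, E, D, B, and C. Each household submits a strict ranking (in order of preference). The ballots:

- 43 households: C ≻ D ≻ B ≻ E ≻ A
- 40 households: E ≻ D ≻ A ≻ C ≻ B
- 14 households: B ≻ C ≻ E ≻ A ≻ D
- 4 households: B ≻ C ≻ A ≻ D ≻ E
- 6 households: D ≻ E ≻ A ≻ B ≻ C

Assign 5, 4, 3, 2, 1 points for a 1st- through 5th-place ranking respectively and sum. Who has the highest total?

A: 43·1 + 40·3 + 14·2 + 4·3 + 6·3 = 221
E: 43·2 + 40·5 + 14·3 + 4·1 + 6·4 = 356
D: 43·4 + 40·4 + 14·1 + 4·2 + 6·5 = 384
B: 43·3 + 40·1 + 14·5 + 4·5 + 6·2 = 271
C: 43·5 + 40·2 + 14·4 + 4·4 + 6·1 = 373
D has the highest Borda score (384).

D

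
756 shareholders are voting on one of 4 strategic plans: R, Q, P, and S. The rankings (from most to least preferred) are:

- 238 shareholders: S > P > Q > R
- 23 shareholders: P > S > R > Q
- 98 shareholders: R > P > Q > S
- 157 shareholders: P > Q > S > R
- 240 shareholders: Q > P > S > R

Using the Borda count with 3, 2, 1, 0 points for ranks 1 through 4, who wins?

R: 238·0 + 23·1 + 98·3 + 157·0 + 240·0 = 317
Q: 238·1 + 23·0 + 98·1 + 157·2 + 240·3 = 1370
P: 238·2 + 23·3 + 98·2 + 157·3 + 240·2 = 1692
S: 238·3 + 23·2 + 98·0 + 157·1 + 240·1 = 1157
P has the highest Borda score (1692).

P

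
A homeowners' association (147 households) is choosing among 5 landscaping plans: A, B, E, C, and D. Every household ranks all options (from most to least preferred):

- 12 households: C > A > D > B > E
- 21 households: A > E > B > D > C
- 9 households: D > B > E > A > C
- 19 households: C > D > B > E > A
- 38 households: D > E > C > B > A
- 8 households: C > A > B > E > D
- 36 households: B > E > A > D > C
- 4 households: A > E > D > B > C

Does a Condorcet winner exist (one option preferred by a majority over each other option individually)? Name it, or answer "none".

Checking pairwise contests:
B beats A 102–45.
C beats B 77–70.
B beats E 84–63.
E beats C 108–39.
A beats D 81–66.
Every option loses at least one head-to-head, so there is no Condorcet winner.

none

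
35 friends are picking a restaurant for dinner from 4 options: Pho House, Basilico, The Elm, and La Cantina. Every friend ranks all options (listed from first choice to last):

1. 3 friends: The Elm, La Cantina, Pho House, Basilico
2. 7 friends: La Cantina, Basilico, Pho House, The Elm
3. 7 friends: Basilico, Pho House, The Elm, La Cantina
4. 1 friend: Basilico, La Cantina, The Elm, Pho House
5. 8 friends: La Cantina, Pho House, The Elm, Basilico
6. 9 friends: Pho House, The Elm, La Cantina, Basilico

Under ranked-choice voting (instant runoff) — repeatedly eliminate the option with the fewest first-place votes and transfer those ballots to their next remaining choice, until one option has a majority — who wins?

Round 1: Pho House 9, Basilico 8, The Elm 3, La Cantina 15. Eliminate The Elm.
Round 2: Pho House 9, Basilico 8, La Cantina 18. La Cantina has a majority.

La Cantina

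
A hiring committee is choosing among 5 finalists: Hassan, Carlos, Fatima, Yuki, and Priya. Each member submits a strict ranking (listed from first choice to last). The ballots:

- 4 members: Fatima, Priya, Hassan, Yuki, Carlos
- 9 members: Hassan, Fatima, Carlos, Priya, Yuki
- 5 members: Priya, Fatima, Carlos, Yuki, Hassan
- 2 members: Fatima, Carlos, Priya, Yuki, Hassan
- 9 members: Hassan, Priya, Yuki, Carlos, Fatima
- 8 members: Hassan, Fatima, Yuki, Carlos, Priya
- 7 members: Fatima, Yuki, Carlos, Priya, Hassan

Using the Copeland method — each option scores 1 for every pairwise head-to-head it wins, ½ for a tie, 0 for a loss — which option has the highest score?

Hassan

Hassan: beats Carlos, Fatima, Yuki, and Priya → score 4.
Carlos: beats Priya; loses to Hassan, Fatima, and Yuki → score 1.
Fatima: beats Carlos, Yuki, and Priya; loses to Hassan → score 3.
Yuki: beats Carlos; loses to Hassan, Fatima, and Priya → score 1.
Priya: beats Yuki; loses to Hassan, Carlos, and Fatima → score 1.
Hassan has the best pairwise record.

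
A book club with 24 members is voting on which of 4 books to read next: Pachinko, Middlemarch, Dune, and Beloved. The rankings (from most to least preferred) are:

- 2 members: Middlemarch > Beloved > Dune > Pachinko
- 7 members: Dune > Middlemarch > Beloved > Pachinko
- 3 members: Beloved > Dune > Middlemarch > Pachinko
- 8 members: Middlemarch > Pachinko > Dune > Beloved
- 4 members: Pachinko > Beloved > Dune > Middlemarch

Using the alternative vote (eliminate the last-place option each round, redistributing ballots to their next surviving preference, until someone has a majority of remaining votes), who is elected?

Dune

Round 1: Pachinko 4, Middlemarch 10, Dune 7, Beloved 3. Eliminate Beloved.
Round 2: Pachinko 4, Middlemarch 10, Dune 10. Eliminate Pachinko.
Round 3: Middlemarch 10, Dune 14. Dune has a majority.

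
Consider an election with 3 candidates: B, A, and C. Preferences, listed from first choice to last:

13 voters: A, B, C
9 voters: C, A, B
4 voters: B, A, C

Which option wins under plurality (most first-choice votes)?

A

First-place votes: B 4, A 13, C 9.
A has the most first-place votes.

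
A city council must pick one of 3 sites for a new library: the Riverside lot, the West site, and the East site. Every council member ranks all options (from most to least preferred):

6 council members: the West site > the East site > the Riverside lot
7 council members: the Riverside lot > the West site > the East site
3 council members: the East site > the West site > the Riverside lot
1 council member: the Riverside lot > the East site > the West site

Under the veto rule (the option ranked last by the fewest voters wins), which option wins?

Last-place votes: the Riverside lot 9, the West site 1, the East site 7.
the West site is ranked last by the fewest voters, so the West site wins.

the West site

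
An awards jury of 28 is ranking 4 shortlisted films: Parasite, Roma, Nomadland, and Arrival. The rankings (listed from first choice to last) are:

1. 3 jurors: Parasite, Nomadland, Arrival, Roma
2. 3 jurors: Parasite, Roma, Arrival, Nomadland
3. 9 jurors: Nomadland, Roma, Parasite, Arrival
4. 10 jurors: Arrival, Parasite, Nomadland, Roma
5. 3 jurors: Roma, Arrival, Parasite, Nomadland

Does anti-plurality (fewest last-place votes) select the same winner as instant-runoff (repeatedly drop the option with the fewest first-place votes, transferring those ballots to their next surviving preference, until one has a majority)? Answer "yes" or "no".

Anti-plurality — last-place votes: Parasite 0, Roma 13, Nomadland 6, Arrival 9. Winner: Parasite.
Instant-runoff — R1 Parasite 6, Roma 3, Nomadland 9, Arrival 10 (Roma out); R2 Parasite 6, Nomadland 9, Arrival 13 (Parasite out); R3 Nomadland 12, Arrival 16 (Arrival winner). Winner: Arrival.
The two methods disagree.

no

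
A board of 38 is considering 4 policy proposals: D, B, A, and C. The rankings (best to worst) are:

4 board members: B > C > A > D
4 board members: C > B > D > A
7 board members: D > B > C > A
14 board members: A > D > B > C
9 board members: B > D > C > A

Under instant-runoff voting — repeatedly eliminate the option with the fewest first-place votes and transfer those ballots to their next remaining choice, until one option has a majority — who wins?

Round 1: D 7, B 13, A 14, C 4. Eliminate C.
Round 2: D 7, B 17, A 14. Eliminate D.
Round 3: B 24, A 14. B has a majority.

B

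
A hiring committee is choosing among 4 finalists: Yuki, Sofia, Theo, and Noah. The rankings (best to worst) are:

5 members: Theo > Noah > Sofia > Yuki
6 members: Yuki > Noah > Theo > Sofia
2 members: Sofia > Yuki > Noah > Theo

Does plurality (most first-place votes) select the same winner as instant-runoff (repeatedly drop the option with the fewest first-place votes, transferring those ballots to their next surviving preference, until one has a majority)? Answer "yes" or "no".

Plurality — first-place votes: Yuki 6, Sofia 2, Theo 5, Noah 0. Winner: Yuki.
Instant-runoff — R1 Yuki 6, Sofia 2, Theo 5, Noah 0 (Noah out); R2 Yuki 6, Sofia 2, Theo 5 (Sofia out); R3 Yuki 8, Theo 5 (Yuki winner). Winner: Yuki.
The two methods agree.

yes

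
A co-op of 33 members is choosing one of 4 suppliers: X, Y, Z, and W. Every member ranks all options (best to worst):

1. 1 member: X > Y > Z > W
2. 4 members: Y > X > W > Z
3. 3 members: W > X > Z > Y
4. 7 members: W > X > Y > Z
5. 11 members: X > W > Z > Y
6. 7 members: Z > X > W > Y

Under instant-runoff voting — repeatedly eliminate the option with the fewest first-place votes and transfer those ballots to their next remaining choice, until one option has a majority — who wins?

X

Round 1: X 12, Y 4, Z 7, W 10. Eliminate Y.
Round 2: X 16, Z 7, W 10. Eliminate Z.
Round 3: X 23, W 10. X has a majority.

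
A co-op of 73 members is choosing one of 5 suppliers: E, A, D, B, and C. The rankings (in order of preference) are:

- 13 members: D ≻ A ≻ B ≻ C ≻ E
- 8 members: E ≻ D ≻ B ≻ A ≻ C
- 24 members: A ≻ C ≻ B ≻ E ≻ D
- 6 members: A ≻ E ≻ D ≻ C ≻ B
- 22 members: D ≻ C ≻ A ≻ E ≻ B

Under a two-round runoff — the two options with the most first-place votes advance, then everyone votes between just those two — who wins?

D

Round 1 first-place votes: E 8, A 30, D 35, B 0, C 0.
D and A advance.
Runoff: D is preferred to A by 43 voters; A by 30.
D wins the runoff.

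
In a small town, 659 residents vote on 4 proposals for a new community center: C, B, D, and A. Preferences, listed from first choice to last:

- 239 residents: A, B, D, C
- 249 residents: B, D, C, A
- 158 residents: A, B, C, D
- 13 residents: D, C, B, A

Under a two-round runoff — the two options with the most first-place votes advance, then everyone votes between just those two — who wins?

A

Round 1 first-place votes: C 0, B 249, D 13, A 397.
A and B advance.
Runoff: A is preferred to B by 397 voters; B by 262.
A wins the runoff.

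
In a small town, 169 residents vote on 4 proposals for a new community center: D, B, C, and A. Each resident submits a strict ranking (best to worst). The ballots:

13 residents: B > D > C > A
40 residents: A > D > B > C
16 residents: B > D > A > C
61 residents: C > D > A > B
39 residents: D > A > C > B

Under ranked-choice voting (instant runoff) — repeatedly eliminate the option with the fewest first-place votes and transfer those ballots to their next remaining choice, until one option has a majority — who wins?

D

Round 1: D 39, B 29, C 61, A 40. Eliminate B.
Round 2: D 68, C 61, A 40. Eliminate A.
Round 3: D 108, C 61. D has a majority.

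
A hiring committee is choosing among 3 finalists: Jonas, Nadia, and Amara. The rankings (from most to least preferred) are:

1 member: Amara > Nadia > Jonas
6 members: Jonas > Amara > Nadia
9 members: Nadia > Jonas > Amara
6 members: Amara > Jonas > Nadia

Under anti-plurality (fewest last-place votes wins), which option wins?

Jonas

Last-place votes: Jonas 1, Nadia 12, Amara 9.
Jonas is ranked last by the fewest voters, so Jonas wins.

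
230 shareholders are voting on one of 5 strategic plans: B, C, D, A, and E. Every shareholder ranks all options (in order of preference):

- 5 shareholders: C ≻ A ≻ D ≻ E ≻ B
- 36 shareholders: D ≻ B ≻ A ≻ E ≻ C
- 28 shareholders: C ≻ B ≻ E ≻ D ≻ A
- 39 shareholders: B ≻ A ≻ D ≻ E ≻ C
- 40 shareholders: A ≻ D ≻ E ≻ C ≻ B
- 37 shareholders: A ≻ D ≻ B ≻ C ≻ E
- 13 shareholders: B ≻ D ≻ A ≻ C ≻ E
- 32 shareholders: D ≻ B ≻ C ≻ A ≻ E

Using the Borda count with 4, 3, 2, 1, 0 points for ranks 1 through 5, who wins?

B: 5·0 + 36·3 + 28·3 + 39·4 + 40·0 + 37·2 + 13·4 + 32·3 = 570
C: 5·4 + 36·0 + 28·4 + 39·0 + 40·1 + 37·1 + 13·1 + 32·2 = 286
D: 5·2 + 36·4 + 28·1 + 39·2 + 40·3 + 37·3 + 13·3 + 32·4 = 658
A: 5·3 + 36·2 + 28·0 + 39·3 + 40·4 + 37·4 + 13·2 + 32·1 = 570
E: 5·1 + 36·1 + 28·2 + 39·1 + 40·2 + 37·0 + 13·0 + 32·0 = 216
D has the highest Borda score (658).

D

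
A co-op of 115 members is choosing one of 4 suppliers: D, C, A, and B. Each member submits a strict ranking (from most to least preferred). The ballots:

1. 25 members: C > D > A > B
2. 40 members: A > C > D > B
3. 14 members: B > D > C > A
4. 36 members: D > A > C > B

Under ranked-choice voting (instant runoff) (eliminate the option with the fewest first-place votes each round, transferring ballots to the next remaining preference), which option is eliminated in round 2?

C

Round 1: D 36, C 25, A 40, B 14. Eliminate B.
Round 2: D 50, C 25, A 40. Eliminate C.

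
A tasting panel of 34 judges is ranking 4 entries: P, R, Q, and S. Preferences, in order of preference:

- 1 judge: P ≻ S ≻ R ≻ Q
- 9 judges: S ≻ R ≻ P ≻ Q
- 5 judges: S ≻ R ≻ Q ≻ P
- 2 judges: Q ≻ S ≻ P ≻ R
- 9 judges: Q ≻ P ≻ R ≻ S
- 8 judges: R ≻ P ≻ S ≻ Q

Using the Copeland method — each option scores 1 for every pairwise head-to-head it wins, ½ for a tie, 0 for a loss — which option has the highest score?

R

P: beats Q and S; loses to R → score 2.
R: beats P and Q; ties S → score 2.5.
Q: loses to P, R, and S → score 0.
S: beats Q; ties R; loses to P → score 1.5.
R has the best pairwise record.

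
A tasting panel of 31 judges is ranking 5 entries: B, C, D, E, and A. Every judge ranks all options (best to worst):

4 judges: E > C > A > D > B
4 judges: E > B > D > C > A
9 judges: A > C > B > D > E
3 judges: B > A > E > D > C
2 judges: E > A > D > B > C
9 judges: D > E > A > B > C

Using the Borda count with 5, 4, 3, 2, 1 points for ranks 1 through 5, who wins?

B: 4·1 + 4·4 + 9·3 + 3·5 + 2·2 + 9·2 = 84
C: 4·4 + 4·2 + 9·4 + 3·1 + 2·1 + 9·1 = 74
D: 4·2 + 4·3 + 9·2 + 3·2 + 2·3 + 9·5 = 95
E: 4·5 + 4·5 + 9·1 + 3·3 + 2·5 + 9·4 = 104
A: 4·3 + 4·1 + 9·5 + 3·4 + 2·4 + 9·3 = 108
A has the highest Borda score (108).

A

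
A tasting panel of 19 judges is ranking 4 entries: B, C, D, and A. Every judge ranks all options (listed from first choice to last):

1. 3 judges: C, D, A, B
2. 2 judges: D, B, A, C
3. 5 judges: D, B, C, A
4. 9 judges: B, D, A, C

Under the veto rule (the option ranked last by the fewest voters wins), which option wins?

Last-place votes: B 3, C 11, D 0, A 5.
D is ranked last by the fewest voters, so D wins.

D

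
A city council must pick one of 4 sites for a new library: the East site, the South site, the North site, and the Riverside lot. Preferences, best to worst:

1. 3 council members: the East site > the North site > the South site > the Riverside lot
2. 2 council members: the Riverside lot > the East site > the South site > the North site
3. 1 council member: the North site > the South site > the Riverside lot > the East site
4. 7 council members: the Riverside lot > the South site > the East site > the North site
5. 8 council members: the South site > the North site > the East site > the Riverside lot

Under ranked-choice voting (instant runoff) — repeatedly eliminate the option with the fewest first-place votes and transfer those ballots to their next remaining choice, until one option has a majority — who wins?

the South site

Round 1: the East site 3, the South site 8, the North site 1, the Riverside lot 9. Eliminate the North site.
Round 2: the East site 3, the South site 9, the Riverside lot 9. Eliminate the East site.
Round 3: the South site 12, the Riverside lot 9. The South site has a majority.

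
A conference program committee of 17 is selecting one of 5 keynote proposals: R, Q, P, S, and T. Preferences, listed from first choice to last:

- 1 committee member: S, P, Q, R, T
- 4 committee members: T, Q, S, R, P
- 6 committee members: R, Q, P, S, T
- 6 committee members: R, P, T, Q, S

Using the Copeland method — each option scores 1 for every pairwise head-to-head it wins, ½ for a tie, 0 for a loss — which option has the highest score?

R

R: beats Q, P, S, and T → score 4.
Q: beats P and S; loses to R and T → score 2.
P: beats S and T; loses to R and Q → score 2.
S: loses to R, Q, P, and T → score 0.
T: beats Q and S; loses to R and P → score 2.
R has the best pairwise record.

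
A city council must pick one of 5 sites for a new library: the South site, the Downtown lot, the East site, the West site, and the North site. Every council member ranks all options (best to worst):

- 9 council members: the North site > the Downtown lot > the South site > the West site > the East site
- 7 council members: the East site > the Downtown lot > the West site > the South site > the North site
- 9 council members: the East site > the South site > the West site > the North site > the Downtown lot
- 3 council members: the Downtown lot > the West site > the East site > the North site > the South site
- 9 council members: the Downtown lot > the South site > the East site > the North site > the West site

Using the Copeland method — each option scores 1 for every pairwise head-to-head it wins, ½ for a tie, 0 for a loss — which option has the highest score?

the South site: beats the West site and the North site; loses to the Downtown lot and the East site → score 2.
the Downtown lot: beats the South site, the East site, the West site, and the North site → score 4.
the East site: beats the South site, the West site, and the North site; loses to the Downtown lot → score 3.
the West site: beats the North site; loses to the South site, the Downtown lot, and the East site → score 1.
the North site: loses to the South site, the Downtown lot, the East site, and the West site → score 0.
the Downtown lot has the best pairwise record.

the Downtown lot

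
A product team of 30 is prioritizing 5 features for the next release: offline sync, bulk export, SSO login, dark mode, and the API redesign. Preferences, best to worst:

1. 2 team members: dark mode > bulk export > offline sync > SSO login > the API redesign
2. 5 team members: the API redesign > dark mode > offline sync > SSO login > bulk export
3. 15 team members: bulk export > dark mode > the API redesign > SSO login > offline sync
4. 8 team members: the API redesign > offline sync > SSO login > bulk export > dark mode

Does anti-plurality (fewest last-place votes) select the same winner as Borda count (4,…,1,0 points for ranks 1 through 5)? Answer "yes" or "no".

Anti-plurality — last-place votes: offline sync 15, bulk export 5, SSO login 0, dark mode 8, the API redesign 2. Winner: SSO login.
Borda — scores: offline sync 38, bulk export 74, SSO login 38, dark mode 68, the API redesign 82. Winner: the API redesign.
The two methods disagree.

no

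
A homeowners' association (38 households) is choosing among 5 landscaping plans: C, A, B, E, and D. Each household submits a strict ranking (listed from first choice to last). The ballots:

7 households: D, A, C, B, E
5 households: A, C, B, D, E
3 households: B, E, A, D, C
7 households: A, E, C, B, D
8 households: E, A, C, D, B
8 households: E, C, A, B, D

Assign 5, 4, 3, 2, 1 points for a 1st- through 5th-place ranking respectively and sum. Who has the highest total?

C: 7·3 + 5·4 + 3·1 + 7·3 + 8·3 + 8·4 = 121
A: 7·4 + 5·5 + 3·3 + 7·5 + 8·4 + 8·3 = 153
B: 7·2 + 5·3 + 3·5 + 7·2 + 8·1 + 8·2 = 82
E: 7·1 + 5·1 + 3·4 + 7·4 + 8·5 + 8·5 = 132
D: 7·5 + 5·2 + 3·2 + 7·1 + 8·2 + 8·1 = 82
A has the highest Borda score (153).

A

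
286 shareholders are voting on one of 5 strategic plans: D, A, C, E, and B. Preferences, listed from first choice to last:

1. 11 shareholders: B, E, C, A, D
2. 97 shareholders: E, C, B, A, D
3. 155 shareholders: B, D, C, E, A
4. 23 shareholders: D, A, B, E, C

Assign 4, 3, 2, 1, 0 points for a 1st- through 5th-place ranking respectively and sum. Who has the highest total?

B

D: 11·0 + 97·0 + 155·3 + 23·4 = 557
A: 11·1 + 97·1 + 155·0 + 23·3 = 177
C: 11·2 + 97·3 + 155·2 + 23·0 = 623
E: 11·3 + 97·4 + 155·1 + 23·1 = 599
B: 11·4 + 97·2 + 155·4 + 23·2 = 904
B has the highest Borda score (904).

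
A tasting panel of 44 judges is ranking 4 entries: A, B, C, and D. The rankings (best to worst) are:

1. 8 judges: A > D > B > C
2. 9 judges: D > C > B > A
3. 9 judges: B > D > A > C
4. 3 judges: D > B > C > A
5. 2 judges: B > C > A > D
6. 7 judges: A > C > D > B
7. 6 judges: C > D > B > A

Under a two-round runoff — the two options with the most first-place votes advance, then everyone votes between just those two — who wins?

D

Round 1 first-place votes: A 15, B 11, C 6, D 12.
A and D advance.
Runoff: A is preferred to D by 17 voters; D by 27.
D wins the runoff.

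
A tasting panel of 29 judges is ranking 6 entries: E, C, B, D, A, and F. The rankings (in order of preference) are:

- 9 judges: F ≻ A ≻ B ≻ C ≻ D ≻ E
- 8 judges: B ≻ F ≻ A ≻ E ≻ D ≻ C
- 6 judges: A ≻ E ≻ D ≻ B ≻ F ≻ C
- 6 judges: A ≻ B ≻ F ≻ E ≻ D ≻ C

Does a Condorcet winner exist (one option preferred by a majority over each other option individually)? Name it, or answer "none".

Checking pairwise contests:
B beats E 23–6.
E beats C 20–9.
A beats B 21–8.
E beats D 20–9.
F beats A 17–12.
B beats F 20–9.
Every option loses at least one head-to-head, so there is no Condorcet winner.

none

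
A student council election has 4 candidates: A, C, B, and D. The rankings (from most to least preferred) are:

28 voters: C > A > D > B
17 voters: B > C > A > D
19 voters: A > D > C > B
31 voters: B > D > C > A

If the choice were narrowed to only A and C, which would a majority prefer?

Voters preferring A to C: 19; preferring C to A: 76.
C wins the head-to-head.

C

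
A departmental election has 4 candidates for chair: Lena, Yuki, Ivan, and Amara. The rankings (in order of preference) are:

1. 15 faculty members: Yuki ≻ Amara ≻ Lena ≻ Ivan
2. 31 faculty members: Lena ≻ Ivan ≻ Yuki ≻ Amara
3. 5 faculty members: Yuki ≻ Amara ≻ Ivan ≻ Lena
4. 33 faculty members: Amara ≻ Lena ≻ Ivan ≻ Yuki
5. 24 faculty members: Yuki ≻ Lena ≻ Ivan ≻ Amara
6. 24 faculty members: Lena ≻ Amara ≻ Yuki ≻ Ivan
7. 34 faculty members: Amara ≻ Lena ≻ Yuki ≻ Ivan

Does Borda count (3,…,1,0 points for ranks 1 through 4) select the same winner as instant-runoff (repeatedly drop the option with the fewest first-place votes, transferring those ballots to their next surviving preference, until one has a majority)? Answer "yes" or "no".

Borda — scores: Lena 362, Yuki 221, Ivan 124, Amara 289. Winner: Lena.
Instant-runoff — R1 Lena 55, Yuki 44, Ivan 0, Amara 67 (Ivan out); R2 Lena 55, Yuki 44, Amara 67 (Yuki out); R3 Lena 79, Amara 87 (Amara winner). Winner: Amara.
The two methods disagree.

no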